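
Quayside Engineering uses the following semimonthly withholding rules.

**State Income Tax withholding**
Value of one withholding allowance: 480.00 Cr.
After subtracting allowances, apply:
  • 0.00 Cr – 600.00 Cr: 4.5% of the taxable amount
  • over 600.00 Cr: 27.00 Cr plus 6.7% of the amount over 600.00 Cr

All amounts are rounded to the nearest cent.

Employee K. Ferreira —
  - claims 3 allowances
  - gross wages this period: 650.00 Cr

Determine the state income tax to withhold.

State Income Tax: taxable = 650.00 Cr − 3×480.00 Cr = -790.00 Cr
  Taxable ≤ 0 → 0.00 Cr

0.00 Cr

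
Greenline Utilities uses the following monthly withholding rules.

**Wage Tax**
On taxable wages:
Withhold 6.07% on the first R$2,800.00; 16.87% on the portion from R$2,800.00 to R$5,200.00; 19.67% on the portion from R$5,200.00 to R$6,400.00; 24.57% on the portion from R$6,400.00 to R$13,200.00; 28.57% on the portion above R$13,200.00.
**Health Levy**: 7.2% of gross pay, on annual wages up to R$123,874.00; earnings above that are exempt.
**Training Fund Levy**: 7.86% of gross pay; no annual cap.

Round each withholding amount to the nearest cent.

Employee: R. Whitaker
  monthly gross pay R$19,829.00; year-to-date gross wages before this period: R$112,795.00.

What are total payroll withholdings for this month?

R$6,731.80

Wage Tax: taxable = R$19,829.00
  R$2,481.64 + 28.57% × (R$19,829.00 − R$13,200.00) = R$2,481.64 + 28.57% × R$6,629.00 = R$4,375.55
Health Levy: cap R$123,874.00 − YTD R$112,795.00 = R$11,079.00 subject; 7.2% × R$11,079.00 = R$797.69
Training Fund Levy: 7.86% × R$19,829.00 = R$1,558.56
Total: R$4,375.55 + R$797.69 + R$1,558.56 = R$6,731.80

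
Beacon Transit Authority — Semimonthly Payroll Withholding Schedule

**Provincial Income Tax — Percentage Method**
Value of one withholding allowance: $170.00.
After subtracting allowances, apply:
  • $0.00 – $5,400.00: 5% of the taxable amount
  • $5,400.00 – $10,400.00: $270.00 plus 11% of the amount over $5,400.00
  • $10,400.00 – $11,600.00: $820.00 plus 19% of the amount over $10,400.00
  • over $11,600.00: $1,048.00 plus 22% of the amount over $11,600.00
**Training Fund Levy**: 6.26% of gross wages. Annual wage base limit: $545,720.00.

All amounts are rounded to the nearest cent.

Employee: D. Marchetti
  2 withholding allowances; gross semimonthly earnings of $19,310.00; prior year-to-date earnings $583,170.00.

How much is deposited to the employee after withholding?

Provincial Income Tax: taxable = $19,310.00 − 2×$170.00 = $18,970.00
  $1,048.00 + 22% × ($18,970.00 − $11,600.00) = $1,048.00 + 22% × $7,370.00 = $2,669.40
Training Fund Levy: YTD $583,170.00 ≥ cap $545,720.00 → $0.00
Total withheld: $2,669.40 + $0.00 = $2,669.40
Net pay: $19,310.00 − $2,669.40 = $16,640.60

$16,640.60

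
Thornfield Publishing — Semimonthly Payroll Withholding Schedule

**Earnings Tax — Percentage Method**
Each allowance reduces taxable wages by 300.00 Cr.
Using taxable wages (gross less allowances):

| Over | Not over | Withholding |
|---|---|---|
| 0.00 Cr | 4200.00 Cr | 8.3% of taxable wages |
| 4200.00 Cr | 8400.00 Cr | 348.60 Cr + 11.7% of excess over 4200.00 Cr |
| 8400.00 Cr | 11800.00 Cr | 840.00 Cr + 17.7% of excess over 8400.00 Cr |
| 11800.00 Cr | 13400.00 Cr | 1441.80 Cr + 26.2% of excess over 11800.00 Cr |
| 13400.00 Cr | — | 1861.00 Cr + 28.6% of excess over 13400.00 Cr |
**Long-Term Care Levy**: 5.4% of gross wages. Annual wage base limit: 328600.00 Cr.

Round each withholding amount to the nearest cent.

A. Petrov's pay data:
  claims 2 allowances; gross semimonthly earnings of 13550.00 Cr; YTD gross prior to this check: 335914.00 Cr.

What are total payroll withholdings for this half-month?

1743.10 Cr

Earnings Tax: taxable = 13550.00 Cr − 2×300.00 Cr = 12950.00 Cr
  1441.80 Cr + 26.2% × (12950.00 Cr − 11800.00 Cr) = 1441.80 Cr + 26.2% × 1150.00 Cr = 1743.10 Cr
Long-Term Care Levy: YTD 335914.00 Cr ≥ cap 328600.00 Cr → 0.00 Cr
Total: 1743.10 Cr + 0.00 Cr = 1743.10 Cr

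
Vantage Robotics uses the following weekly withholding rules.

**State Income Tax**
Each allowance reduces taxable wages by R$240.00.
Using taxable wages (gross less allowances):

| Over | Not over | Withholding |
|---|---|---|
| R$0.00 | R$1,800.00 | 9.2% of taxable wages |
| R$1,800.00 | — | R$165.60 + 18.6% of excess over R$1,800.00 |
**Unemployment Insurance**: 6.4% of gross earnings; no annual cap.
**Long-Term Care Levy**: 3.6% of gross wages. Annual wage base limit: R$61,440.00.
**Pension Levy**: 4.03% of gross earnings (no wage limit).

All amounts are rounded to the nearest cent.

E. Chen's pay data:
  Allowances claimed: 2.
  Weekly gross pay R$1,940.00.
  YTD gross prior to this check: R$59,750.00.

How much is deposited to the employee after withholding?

R$1,542.50

State Income Tax: taxable = R$1,940.00 − 2×R$240.00 = R$1,460.00
  9.2% × R$1,460.00 = R$134.32
Unemployment Insurance: 6.4% × R$1,940.00 = R$124.16
Long-Term Care Levy: cap R$61,440.00 − YTD R$59,750.00 = R$1,690.00 subject; 3.6% × R$1,690.00 = R$60.84
Pension Levy: 4.03% × R$1,940.00 = R$78.18
Total withheld: R$134.32 + R$124.16 + R$60.84 + R$78.18 = R$397.50
Net pay: R$1,940.00 − R$397.50 = R$1,542.50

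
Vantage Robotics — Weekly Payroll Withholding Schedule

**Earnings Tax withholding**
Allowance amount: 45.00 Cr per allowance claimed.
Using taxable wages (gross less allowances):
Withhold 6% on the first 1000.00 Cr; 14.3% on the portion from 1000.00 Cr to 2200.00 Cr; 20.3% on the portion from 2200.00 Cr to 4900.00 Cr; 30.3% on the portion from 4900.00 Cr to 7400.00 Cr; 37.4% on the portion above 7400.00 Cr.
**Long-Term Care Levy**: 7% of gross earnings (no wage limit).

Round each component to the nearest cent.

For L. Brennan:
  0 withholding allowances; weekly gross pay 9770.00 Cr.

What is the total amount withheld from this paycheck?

Earnings Tax: taxable = 9770.00 Cr
  1537.20 Cr + 37.4% × (9770.00 Cr − 7400.00 Cr) = 1537.20 Cr + 37.4% × 2370.00 Cr = 2423.58 Cr
Long-Term Care Levy: 7% × 9770.00 Cr = 683.90 Cr
Total: 2423.58 Cr + 683.90 Cr = 3107.48 Cr

3107.48 Cr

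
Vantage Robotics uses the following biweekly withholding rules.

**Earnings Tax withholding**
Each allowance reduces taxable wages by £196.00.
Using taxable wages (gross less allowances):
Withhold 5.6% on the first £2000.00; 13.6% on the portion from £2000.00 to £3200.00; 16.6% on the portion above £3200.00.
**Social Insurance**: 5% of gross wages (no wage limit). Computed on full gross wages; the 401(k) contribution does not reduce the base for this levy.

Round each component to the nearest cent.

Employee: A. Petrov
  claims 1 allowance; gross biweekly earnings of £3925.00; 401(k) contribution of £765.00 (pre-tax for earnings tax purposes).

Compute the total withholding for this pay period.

Earnings Tax: taxable = £3925.00 − £765.00 − 1×£196.00 = £2964.00
  £112.00 + 13.6% × (£2964.00 − £2000.00) = £112.00 + 13.6% × £964.00 = £243.10
Social Insurance: 5% × £3925.00 = £196.25
Total: £243.10 + £196.25 = £439.35

£439.35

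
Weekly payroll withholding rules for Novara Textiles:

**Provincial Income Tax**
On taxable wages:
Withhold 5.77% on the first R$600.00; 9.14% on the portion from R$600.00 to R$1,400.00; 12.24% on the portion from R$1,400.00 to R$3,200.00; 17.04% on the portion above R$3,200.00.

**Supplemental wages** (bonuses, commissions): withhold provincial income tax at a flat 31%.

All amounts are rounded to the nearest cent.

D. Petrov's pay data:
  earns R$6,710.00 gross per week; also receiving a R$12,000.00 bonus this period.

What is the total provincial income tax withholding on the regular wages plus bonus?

Provincial Income Tax: taxable = R$6,710.00
  R$328.06 + 17.04% × (R$6,710.00 − R$3,200.00) = R$328.06 + 17.04% × R$3,510.00 = R$926.16
Supplemental (31% flat on bonus): 31% × R$12,000.00 = R$3,720.00
Total provincial income tax: R$926.16 + R$3,720.00 = R$4,646.16

R$4,646.16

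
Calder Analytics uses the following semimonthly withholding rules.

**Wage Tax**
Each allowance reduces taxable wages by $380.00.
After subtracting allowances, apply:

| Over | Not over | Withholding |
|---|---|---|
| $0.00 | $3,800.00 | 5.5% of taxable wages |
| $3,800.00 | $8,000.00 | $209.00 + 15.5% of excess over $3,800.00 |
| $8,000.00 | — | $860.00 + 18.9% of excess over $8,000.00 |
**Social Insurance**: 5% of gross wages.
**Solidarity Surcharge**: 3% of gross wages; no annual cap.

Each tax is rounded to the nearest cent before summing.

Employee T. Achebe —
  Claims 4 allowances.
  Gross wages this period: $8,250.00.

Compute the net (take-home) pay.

$6,926.85

Wage Tax: taxable = $8,250.00 − 4×$380.00 = $6,730.00
  $209.00 + 15.5% × ($6,730.00 − $3,800.00) = $209.00 + 15.5% × $2,930.00 = $663.15
Social Insurance: 5% × $8,250.00 = $412.50
Solidarity Surcharge: 3% × $8,250.00 = $247.50
Total withheld: $663.15 + $412.50 + $247.50 = $1,323.15
Net pay: $8,250.00 − $1,323.15 = $6,926.85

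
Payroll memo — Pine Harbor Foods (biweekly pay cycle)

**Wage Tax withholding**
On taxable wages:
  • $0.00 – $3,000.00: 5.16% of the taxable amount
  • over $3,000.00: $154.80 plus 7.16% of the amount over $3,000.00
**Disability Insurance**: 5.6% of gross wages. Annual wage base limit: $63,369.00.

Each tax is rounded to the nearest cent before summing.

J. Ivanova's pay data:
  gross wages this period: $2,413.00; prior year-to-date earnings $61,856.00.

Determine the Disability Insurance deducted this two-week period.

$84.73

Disability Insurance: cap $63,369.00 − YTD $61,856.00 = $1,513.00 subject; 5.6% × $1,513.00 = $84.73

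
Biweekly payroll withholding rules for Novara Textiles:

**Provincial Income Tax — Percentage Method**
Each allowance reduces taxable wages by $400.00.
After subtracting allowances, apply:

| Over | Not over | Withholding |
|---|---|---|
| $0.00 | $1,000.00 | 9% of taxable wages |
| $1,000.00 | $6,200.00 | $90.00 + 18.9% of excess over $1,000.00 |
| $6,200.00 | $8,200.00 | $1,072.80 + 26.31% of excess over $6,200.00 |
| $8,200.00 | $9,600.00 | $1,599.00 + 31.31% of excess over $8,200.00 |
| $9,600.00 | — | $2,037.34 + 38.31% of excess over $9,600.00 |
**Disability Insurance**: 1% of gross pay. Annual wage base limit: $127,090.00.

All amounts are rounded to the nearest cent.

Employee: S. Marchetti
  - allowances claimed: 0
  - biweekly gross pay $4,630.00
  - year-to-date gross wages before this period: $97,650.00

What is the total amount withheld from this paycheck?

Provincial Income Tax: taxable = $4,630.00
  $90.00 + 18.9% × ($4,630.00 − $1,000.00) = $90.00 + 18.9% × $3,630.00 = $776.07
Disability Insurance: 1% × $4,630.00 = $46.30
Total: $776.07 + $46.30 = $822.37

$822.37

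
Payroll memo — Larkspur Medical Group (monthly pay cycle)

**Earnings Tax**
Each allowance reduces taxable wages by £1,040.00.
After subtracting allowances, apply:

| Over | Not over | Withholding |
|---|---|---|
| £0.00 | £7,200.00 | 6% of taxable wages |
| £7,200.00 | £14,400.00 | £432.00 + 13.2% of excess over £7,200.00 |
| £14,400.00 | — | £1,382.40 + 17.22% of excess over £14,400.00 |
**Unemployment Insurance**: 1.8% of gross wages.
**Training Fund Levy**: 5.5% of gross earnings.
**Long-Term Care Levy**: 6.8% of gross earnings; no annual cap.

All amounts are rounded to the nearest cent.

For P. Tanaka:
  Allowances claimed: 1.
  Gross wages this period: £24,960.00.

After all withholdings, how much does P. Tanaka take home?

Earnings Tax: taxable = £24,960.00 − 1×£1,040.00 = £23,920.00
  £1,382.40 + 17.22% × (£23,920.00 − £14,400.00) = £1,382.40 + 17.22% × £9,520.00 = £3,021.74
Unemployment Insurance: 1.8% × £24,960.00 = £449.28
Training Fund Levy: 5.5% × £24,960.00 = £1,372.80
Long-Term Care Levy: 6.8% × £24,960.00 = £1,697.28
Total withheld: £3,021.74 + £449.28 + £1,372.80 + £1,697.28 = £6,541.10
Net pay: £24,960.00 − £6,541.10 = £18,418.90

£18,418.90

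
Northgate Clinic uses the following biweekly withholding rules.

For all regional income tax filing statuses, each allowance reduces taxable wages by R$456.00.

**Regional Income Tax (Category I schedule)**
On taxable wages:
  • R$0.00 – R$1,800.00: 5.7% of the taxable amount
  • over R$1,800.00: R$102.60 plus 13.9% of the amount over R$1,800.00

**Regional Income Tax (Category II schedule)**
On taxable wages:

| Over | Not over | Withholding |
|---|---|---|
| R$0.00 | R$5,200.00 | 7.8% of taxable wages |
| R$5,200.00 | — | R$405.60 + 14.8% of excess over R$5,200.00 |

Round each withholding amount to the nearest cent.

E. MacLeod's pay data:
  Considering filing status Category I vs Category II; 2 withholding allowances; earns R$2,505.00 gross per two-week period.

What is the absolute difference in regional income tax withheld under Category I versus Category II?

R$33.45

Regional Income Tax (Category I): taxable = R$2,505.00 − 2×R$456.00 = R$1,593.00
  5.7% × R$1,593.00 = R$90.80
Regional Income Tax (Category II): taxable = R$2,505.00 − 2×R$456.00 = R$1,593.00
  7.8% × R$1,593.00 = R$124.25
Difference: |R$90.80 − R$124.25| = R$33.45 (higher under Category II)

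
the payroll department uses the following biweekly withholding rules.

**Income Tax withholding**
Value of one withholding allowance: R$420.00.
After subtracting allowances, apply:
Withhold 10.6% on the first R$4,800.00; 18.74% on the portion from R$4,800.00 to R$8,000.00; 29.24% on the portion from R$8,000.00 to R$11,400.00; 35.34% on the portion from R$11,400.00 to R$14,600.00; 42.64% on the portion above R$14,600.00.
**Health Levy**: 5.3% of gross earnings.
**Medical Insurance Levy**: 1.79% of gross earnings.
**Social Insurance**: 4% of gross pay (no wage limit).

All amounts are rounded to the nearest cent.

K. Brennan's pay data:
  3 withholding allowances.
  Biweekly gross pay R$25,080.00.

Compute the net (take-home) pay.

Income Tax: taxable = R$25,080.00 − 3×R$420.00 = R$23,820.00
  R$3,233.52 + 42.64% × (R$23,820.00 − R$14,600.00) = R$3,233.52 + 42.64% × R$9,220.00 = R$7,164.93
Health Levy: 5.3% × R$25,080.00 = R$1,329.24
Medical Insurance Levy: 1.79% × R$25,080.00 = R$448.93
Social Insurance: 4% × R$25,080.00 = R$1,003.20
Total withheld: R$7,164.93 + R$1,329.24 + R$448.93 + R$1,003.20 = R$9,946.30
Net pay: R$25,080.00 − R$9,946.30 = R$15,133.70

R$15,133.70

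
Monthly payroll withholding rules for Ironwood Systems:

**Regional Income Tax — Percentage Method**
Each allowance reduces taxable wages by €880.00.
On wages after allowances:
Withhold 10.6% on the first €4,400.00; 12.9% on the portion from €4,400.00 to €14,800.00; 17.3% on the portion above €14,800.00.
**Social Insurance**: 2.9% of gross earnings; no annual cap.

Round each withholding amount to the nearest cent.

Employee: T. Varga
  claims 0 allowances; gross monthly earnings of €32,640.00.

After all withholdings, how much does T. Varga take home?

Regional Income Tax: taxable = €32,640.00
  €1,808.00 + 17.3% × (€32,640.00 − €14,800.00) = €1,808.00 + 17.3% × €17,840.00 = €4,894.32
Social Insurance: 2.9% × €32,640.00 = €946.56
Total withheld: €4,894.32 + €946.56 = €5,840.88
Net pay: €32,640.00 − €5,840.88 = €26,799.12

€26,799.12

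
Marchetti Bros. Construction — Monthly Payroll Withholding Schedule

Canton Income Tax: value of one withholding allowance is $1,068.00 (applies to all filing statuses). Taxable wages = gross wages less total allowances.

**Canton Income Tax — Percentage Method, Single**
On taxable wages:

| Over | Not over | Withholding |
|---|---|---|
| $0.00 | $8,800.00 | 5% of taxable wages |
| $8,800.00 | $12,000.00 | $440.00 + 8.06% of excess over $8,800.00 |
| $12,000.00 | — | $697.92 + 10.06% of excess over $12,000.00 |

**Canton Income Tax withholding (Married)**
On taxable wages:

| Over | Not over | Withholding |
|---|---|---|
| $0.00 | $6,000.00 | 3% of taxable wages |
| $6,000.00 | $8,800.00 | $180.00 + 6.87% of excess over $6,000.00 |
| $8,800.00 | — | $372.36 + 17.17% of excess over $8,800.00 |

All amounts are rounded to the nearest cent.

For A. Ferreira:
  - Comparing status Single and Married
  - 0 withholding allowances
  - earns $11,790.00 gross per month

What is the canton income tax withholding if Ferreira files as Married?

$885.74

Canton Income Tax (Married): taxable = $11,790.00
  $372.36 + 17.17% × ($11,790.00 − $8,800.00) = $372.36 + 17.17% × $2,990.00 = $885.74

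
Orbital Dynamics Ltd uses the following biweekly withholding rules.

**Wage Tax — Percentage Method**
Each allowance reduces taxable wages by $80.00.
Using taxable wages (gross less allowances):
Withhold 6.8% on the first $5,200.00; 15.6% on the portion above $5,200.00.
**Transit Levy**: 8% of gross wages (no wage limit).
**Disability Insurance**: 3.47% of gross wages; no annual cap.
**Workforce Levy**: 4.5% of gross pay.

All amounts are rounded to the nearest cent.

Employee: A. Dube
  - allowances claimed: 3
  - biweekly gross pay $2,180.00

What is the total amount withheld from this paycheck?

$480.07

Wage Tax: taxable = $2,180.00 − 3×$80.00 = $1,940.00
  6.8% × $1,940.00 = $131.92
Transit Levy: 8% × $2,180.00 = $174.40
Disability Insurance: 3.47% × $2,180.00 = $75.65
Workforce Levy: 4.5% × $2,180.00 = $98.10
Total: $131.92 + $174.40 + $75.65 + $98.10 = $480.07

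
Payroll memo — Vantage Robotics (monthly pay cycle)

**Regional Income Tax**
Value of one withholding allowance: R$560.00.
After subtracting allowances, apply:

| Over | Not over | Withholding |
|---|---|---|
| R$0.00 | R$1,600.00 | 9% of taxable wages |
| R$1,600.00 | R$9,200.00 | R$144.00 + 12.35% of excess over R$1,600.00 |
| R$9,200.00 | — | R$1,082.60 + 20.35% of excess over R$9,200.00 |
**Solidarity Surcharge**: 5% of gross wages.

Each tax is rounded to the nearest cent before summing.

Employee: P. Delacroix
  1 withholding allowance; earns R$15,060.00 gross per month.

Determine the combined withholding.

R$2,914.15

Regional Income Tax: taxable = R$15,060.00 − 1×R$560.00 = R$14,500.00
  R$1,082.60 + 20.35% × (R$14,500.00 − R$9,200.00) = R$1,082.60 + 20.35% × R$5,300.00 = R$2,161.15
Solidarity Surcharge: 5% × R$15,060.00 = R$753.00
Total: R$2,161.15 + R$753.00 = R$2,914.15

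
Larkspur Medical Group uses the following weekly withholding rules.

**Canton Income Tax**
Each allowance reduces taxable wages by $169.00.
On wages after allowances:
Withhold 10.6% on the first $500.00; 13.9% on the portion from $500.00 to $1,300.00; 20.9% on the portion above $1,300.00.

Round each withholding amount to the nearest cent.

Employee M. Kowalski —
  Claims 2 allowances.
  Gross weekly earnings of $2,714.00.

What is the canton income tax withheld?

Canton Income Tax: taxable = $2,714.00 − 2×$169.00 = $2,376.00
  $164.20 + 20.9% × ($2,376.00 − $1,300.00) = $164.20 + 20.9% × $1,076.00 = $389.08

$389.08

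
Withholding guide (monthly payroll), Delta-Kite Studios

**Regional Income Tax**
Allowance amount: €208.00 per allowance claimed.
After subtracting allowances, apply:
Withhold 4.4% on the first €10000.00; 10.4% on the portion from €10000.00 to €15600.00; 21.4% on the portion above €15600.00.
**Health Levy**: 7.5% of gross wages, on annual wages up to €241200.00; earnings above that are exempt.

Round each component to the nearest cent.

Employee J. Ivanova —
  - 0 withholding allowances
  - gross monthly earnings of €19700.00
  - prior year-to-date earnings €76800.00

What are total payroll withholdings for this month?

€3377.30

Regional Income Tax: taxable = €19700.00
  €1022.40 + 21.4% × (€19700.00 − €15600.00) = €1022.40 + 21.4% × €4100.00 = €1899.80
Health Levy: 7.5% × €19700.00 = €1477.50
Total: €1899.80 + €1477.50 = €3377.30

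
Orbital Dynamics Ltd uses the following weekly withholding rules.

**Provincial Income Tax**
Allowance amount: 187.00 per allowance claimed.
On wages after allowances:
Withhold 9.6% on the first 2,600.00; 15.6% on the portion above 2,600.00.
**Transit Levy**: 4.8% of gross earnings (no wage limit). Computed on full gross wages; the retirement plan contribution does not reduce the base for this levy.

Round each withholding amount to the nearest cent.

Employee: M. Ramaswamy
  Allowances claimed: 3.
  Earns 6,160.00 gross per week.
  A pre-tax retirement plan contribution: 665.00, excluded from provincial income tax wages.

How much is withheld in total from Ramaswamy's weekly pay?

Provincial Income Tax: taxable = 6,160.00 − 665.00 − 3×187.00 = 4,934.00
  249.60 + 15.6% × (4,934.00 − 2,600.00) = 249.60 + 15.6% × 2,334.00 = 613.70
Transit Levy: 4.8% × 6,160.00 = 295.68
Total: 613.70 + 295.68 = 909.38

909.38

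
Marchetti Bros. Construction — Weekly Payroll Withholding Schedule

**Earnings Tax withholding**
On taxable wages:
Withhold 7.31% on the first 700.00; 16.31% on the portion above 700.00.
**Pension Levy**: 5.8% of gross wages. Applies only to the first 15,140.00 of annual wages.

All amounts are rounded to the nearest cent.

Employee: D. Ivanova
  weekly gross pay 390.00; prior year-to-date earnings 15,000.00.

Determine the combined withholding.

Earnings Tax: taxable = 390.00
  7.31% × 390.00 = 28.51
Pension Levy: cap 15,140.00 − YTD 15,000.00 = 140.00 subject; 5.8% × 140.00 = 8.12
Total: 28.51 + 8.12 = 36.63

36.63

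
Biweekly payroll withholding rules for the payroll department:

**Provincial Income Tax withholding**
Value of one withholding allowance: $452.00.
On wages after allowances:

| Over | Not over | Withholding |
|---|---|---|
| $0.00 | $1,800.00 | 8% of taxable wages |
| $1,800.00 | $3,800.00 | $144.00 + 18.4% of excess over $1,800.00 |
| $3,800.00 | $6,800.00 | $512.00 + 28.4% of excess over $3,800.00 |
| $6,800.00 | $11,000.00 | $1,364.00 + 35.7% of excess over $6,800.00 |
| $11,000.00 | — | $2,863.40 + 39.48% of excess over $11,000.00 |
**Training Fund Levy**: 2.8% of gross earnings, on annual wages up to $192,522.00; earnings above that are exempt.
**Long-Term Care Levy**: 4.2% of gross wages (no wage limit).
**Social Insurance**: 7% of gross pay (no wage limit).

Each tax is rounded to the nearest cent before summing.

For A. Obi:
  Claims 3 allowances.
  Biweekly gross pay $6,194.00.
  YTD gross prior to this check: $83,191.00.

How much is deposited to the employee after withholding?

Provincial Income Tax: taxable = $6,194.00 − 3×$452.00 = $4,838.00
  $512.00 + 28.4% × ($4,838.00 − $3,800.00) = $512.00 + 28.4% × $1,038.00 = $806.79
Training Fund Levy: 2.8% × $6,194.00 = $173.43
Long-Term Care Levy: 4.2% × $6,194.00 = $260.15
Social Insurance: 7% × $6,194.00 = $433.58
Total withheld: $806.79 + $173.43 + $260.15 + $433.58 = $1,673.95
Net pay: $6,194.00 − $1,673.95 = $4,520.05

$4,520.05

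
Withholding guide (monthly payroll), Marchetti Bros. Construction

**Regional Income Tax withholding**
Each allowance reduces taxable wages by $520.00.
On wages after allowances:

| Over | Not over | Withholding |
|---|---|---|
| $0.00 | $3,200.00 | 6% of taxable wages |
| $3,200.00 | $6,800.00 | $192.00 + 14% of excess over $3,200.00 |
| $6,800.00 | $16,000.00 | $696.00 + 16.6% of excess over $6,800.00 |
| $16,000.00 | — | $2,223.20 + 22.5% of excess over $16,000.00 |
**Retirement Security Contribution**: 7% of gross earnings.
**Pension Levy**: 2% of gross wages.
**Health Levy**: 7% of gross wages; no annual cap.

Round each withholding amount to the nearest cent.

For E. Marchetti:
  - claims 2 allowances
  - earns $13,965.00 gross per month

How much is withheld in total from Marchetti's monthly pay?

Regional Income Tax: taxable = $13,965.00 − 2×$520.00 = $12,925.00
  $696.00 + 16.6% × ($12,925.00 − $6,800.00) = $696.00 + 16.6% × $6,125.00 = $1,712.75
Retirement Security Contribution: 7% × $13,965.00 = $977.55
Pension Levy: 2% × $13,965.00 = $279.30
Health Levy: 7% × $13,965.00 = $977.55
Total: $1,712.75 + $977.55 + $279.30 + $977.55 = $3,947.15

$3,947.15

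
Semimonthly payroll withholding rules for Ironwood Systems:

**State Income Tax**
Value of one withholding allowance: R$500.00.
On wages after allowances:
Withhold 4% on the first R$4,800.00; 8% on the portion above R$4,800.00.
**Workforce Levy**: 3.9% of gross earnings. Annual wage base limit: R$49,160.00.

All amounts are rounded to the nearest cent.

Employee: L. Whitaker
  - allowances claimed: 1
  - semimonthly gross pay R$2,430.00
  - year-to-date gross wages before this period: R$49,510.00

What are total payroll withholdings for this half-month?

R$77.20

State Income Tax: taxable = R$2,430.00 − 1×R$500.00 = R$1,930.00
  4% × R$1,930.00 = R$77.20
Workforce Levy: YTD R$49,510.00 ≥ cap R$49,160.00 → R$0.00
Total: R$77.20 + R$0.00 = R$77.20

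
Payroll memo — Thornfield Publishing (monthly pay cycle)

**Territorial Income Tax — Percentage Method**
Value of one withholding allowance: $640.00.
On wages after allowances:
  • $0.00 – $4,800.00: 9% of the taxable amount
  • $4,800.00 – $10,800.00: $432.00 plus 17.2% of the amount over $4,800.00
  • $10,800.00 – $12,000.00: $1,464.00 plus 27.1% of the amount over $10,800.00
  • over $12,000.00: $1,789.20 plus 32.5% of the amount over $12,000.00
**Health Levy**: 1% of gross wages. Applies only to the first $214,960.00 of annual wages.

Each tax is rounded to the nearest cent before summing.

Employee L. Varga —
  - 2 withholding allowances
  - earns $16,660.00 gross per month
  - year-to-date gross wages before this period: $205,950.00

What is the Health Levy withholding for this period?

$90.10

Health Levy: cap $214,960.00 − YTD $205,950.00 = $9,010.00 subject; 1% × $9,010.00 = $90.10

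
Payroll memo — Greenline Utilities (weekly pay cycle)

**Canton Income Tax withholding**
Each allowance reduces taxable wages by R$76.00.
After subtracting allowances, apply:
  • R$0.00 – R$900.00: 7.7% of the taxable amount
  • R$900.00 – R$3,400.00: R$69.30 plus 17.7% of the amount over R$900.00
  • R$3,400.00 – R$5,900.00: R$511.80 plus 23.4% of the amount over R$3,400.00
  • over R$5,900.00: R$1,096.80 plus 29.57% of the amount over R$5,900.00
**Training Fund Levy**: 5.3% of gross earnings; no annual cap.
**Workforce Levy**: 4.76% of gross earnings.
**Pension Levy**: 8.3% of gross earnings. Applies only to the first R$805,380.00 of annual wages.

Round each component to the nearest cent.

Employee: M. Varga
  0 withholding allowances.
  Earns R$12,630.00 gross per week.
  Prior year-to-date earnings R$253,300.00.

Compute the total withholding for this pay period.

R$5,405.73

Canton Income Tax: taxable = R$12,630.00
  R$1,096.80 + 29.57% × (R$12,630.00 − R$5,900.00) = R$1,096.80 + 29.57% × R$6,730.00 = R$3,086.86
Training Fund Levy: 5.3% × R$12,630.00 = R$669.39
Workforce Levy: 4.76% × R$12,630.00 = R$601.19
Pension Levy: 8.3% × R$12,630.00 = R$1,048.29
Total: R$3,086.86 + R$669.39 + R$601.19 + R$1,048.29 = R$5,405.73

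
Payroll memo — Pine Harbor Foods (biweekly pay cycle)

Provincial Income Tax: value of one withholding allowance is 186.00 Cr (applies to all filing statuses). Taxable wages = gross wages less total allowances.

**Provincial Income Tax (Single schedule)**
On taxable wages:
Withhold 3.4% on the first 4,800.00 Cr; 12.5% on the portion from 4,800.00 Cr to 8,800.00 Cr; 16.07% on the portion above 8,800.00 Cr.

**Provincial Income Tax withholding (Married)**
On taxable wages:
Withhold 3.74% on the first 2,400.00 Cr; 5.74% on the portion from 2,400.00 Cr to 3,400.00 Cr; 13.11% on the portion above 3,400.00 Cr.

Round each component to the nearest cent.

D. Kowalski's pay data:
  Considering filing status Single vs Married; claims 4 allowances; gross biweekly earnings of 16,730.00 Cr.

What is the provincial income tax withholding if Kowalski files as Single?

Provincial Income Tax (Single): taxable = 16,730.00 Cr − 4×186.00 Cr = 15,986.00 Cr
  663.20 Cr + 16.07% × (15,986.00 Cr − 8,800.00 Cr) = 663.20 Cr + 16.07% × 7,186.00 Cr = 1,817.99 Cr

1,817.99 Cr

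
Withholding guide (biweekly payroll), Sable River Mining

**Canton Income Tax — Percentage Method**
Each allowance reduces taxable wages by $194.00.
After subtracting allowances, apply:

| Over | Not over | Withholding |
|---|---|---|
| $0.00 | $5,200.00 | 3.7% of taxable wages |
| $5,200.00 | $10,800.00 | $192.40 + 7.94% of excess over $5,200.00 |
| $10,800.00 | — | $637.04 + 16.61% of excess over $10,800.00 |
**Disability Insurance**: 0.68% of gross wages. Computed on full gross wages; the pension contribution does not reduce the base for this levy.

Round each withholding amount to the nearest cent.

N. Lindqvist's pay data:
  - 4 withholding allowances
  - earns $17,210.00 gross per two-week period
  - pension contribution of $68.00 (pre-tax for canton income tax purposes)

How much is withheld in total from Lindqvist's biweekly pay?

$1,678.58

Canton Income Tax: taxable = $17,210.00 − $68.00 − 4×$194.00 = $16,366.00
  $637.04 + 16.61% × ($16,366.00 − $10,800.00) = $637.04 + 16.61% × $5,566.00 = $1,561.55
Disability Insurance: 0.68% × $17,210.00 = $117.03
Total: $1,561.55 + $117.03 = $1,678.58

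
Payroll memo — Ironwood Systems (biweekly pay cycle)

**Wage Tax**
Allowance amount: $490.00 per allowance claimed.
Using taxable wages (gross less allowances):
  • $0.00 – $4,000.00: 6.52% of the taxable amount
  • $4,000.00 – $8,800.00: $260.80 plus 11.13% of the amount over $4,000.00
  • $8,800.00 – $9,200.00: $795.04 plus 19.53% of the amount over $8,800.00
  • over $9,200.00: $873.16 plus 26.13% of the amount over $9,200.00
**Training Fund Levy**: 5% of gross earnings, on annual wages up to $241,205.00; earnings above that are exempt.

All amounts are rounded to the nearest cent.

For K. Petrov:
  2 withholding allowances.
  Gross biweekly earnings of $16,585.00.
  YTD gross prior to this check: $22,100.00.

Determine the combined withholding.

$3,376.04

Wage Tax: taxable = $16,585.00 − 2×$490.00 = $15,605.00
  $873.16 + 26.13% × ($15,605.00 − $9,200.00) = $873.16 + 26.13% × $6,405.00 = $2,546.79
Training Fund Levy: 5% × $16,585.00 = $829.25
Total: $2,546.79 + $829.25 = $3,376.04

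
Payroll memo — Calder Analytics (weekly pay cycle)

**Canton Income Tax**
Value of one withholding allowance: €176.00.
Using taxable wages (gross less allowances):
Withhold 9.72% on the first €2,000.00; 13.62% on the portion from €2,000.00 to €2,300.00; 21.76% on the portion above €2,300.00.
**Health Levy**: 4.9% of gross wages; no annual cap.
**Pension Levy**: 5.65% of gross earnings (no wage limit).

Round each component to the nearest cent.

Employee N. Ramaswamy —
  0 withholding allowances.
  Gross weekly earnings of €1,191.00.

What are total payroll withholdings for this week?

Canton Income Tax: taxable = €1,191.00
  9.72% × €1,191.00 = €115.77
Health Levy: 4.9% × €1,191.00 = €58.36
Pension Levy: 5.65% × €1,191.00 = €67.29
Total: €115.77 + €58.36 + €67.29 = €241.42

€241.42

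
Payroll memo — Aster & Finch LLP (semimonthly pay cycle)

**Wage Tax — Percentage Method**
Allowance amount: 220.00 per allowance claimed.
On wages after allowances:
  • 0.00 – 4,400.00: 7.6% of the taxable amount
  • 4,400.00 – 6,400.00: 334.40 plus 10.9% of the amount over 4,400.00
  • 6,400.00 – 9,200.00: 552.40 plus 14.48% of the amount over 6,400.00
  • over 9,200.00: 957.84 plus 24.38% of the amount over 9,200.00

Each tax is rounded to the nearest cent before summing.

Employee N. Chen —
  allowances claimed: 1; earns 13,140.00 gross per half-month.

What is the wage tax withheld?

Wage Tax: taxable = 13,140.00 − 1×220.00 = 12,920.00
  957.84 + 24.38% × (12,920.00 − 9,200.00) = 957.84 + 24.38% × 3,720.00 = 1,864.78

1,864.78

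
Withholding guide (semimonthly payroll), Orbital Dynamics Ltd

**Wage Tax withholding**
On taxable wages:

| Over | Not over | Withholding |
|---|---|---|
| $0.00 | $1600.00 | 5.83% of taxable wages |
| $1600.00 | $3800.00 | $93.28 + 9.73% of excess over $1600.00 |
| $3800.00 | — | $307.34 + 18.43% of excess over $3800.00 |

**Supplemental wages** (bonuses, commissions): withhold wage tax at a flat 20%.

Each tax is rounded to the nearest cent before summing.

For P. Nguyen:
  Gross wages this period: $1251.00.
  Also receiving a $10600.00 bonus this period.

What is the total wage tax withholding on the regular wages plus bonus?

Wage Tax: taxable = $1251.00
  5.83% × $1251.00 = $72.93
Supplemental (20% flat on bonus): 20% × $10600.00 = $2120.00
Total wage tax: $72.93 + $2120.00 = $2192.93

$2192.93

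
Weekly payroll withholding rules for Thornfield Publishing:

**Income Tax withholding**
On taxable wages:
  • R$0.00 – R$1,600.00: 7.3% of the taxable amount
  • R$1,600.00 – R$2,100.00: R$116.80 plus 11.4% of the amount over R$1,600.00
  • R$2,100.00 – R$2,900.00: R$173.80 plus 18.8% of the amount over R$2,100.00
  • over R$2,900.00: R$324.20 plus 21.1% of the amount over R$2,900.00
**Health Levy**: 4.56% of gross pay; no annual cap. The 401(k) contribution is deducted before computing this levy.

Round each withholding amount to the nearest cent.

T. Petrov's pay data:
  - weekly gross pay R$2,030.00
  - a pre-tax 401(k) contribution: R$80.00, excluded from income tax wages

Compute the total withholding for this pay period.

R$245.62

Income Tax: taxable = R$2,030.00 − R$80.00 = R$1,950.00
  R$116.80 + 11.4% × (R$1,950.00 − R$1,600.00) = R$116.80 + 11.4% × R$350.00 = R$156.70
Health Levy: 4.56% × R$1,950.00 = R$88.92
Total: R$156.70 + R$88.92 = R$245.62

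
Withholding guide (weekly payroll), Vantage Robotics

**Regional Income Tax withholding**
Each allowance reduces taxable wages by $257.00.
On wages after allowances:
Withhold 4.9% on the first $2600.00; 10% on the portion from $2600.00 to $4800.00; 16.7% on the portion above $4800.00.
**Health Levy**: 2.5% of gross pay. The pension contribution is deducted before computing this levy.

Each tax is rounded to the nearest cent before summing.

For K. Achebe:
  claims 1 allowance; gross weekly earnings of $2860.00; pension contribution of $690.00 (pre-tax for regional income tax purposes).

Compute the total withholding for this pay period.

Regional Income Tax: taxable = $2860.00 − $690.00 − 1×$257.00 = $1913.00
  4.9% × $1913.00 = $93.74
Health Levy: 2.5% × $2170.00 = $54.25
Total: $93.74 + $54.25 = $147.99

$147.99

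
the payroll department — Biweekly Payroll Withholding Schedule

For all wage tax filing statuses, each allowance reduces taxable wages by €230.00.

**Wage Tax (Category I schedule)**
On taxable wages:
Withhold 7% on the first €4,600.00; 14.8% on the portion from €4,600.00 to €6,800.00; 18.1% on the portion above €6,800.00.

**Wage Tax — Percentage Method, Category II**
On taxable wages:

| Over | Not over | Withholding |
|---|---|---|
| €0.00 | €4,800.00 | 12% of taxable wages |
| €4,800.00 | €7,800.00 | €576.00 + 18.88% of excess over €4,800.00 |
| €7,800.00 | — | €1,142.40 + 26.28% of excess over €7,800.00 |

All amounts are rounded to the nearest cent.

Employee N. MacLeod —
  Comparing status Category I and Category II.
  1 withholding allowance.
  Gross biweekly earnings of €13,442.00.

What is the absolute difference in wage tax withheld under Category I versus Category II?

€756.50

Wage Tax (Category I): taxable = €13,442.00 − 1×€230.00 = €13,212.00
  €647.60 + 18.1% × (€13,212.00 − €6,800.00) = €647.60 + 18.1% × €6,412.00 = €1,808.17
Wage Tax (Category II): taxable = €13,442.00 − 1×€230.00 = €13,212.00
  €1,142.40 + 26.28% × (€13,212.00 − €7,800.00) = €1,142.40 + 26.28% × €5,412.00 = €2,564.67
Difference: |€1,808.17 − €2,564.67| = €756.50 (higher under Category II)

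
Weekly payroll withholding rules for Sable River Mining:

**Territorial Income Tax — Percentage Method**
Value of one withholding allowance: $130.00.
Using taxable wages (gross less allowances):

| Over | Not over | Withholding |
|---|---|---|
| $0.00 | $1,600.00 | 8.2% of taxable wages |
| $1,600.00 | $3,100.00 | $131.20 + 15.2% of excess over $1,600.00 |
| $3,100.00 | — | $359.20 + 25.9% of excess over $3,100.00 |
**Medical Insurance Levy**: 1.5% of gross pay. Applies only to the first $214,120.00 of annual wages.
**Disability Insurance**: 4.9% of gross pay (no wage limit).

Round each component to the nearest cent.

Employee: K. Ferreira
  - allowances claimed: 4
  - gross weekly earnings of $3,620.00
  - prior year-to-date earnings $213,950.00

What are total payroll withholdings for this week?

$539.13

Territorial Income Tax: taxable = $3,620.00 − 4×$130.00 = $3,100.00
  $131.20 + 15.2% × ($3,100.00 − $1,600.00) = $131.20 + 15.2% × $1,500.00 = $359.20
Medical Insurance Levy: cap $214,120.00 − YTD $213,950.00 = $170.00 subject; 1.5% × $170.00 = $2.55
Disability Insurance: 4.9% × $3,620.00 = $177.38
Total: $359.20 + $2.55 + $177.38 = $539.13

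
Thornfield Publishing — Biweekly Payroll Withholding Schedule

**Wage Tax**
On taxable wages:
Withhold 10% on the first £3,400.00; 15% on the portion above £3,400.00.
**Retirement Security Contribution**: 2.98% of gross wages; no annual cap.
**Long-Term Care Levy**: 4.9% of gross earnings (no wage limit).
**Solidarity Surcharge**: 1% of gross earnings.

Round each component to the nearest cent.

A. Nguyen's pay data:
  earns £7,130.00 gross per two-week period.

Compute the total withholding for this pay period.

Wage Tax: taxable = £7,130.00
  £340.00 + 15% × (£7,130.00 − £3,400.00) = £340.00 + 15% × £3,730.00 = £899.50
Retirement Security Contribution: 2.98% × £7,130.00 = £212.47
Long-Term Care Levy: 4.9% × £7,130.00 = £349.37
Solidarity Surcharge: 1% × £7,130.00 = £71.30
Total: £899.50 + £212.47 + £349.37 + £71.30 = £1,532.64

£1,532.64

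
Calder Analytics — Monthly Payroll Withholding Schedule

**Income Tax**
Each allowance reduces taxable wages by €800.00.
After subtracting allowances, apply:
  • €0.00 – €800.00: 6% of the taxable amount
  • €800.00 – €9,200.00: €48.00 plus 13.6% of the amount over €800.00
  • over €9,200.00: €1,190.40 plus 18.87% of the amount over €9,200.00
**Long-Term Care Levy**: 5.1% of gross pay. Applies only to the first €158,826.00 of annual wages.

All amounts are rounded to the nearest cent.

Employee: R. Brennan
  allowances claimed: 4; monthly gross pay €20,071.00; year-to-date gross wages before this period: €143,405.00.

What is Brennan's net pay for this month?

Income Tax: taxable = €20,071.00 − 4×€800.00 = €16,871.00
  €1,190.40 + 18.87% × (€16,871.00 − €9,200.00) = €1,190.40 + 18.87% × €7,671.00 = €2,637.92
Long-Term Care Levy: cap €158,826.00 − YTD €143,405.00 = €15,421.00 subject; 5.1% × €15,421.00 = €786.47
Total withheld: €2,637.92 + €786.47 = €3,424.39
Net pay: €20,071.00 − €3,424.39 = €16,646.61

€16,646.61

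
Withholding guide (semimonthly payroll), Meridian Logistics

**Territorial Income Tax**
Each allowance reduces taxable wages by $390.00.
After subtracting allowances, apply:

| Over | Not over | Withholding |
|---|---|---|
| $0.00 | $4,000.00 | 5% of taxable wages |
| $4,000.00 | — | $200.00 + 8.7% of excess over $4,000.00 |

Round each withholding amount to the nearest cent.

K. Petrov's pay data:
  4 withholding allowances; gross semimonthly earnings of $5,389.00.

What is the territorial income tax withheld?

Territorial Income Tax: taxable = $5,389.00 − 4×$390.00 = $3,829.00
  5% × $3,829.00 = $191.45

$191.45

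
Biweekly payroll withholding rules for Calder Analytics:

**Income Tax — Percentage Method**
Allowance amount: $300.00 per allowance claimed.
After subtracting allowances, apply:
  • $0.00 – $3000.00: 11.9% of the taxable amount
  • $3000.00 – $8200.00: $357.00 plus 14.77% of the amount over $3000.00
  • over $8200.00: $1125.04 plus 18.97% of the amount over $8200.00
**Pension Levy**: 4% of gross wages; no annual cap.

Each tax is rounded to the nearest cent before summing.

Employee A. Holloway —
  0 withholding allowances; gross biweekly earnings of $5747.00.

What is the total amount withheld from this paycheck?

$992.61

Income Tax: taxable = $5747.00
  $357.00 + 14.77% × ($5747.00 − $3000.00) = $357.00 + 14.77% × $2747.00 = $762.73
Pension Levy: 4% × $5747.00 = $229.88
Total: $762.73 + $229.88 = $992.61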